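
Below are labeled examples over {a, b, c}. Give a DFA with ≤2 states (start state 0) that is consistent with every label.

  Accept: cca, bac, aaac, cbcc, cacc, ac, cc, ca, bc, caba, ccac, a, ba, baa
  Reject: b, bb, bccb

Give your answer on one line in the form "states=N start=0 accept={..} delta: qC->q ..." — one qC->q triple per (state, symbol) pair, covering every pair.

states=2 start=0 accept={0} delta: 0a->0 0b->1 0c->0 1a->0 1b->1 1c->0

State merging on the prefix tree: take the shortest (then alphabetical) example prefix whose next move is undefined and point that move at state 0, else 1, else 2, ...; a target is out if some Accept/Reject pair would then sit in one state with the same input left (inseparable). If every existing state is out, open a new one.
a: 0a undefined. 0a->0: ok.
b: 0b undefined. 0b->0: no, a/b meet in 0. Open state 1: 0b->1.
c: 0c undefined. 0c->0: ok.
ba: 1a undefined. 1a->0: ok.
bb: 1b undefined. 1b->0: no, cca/bb meet in 0. 1b->1: ok.
bc: 1c undefined. 1c->0: ok.
All examples now run through 2 states with every (state, symbol) defined. Accept strings end in {0}, Reject strings end in {1}; accept={0}.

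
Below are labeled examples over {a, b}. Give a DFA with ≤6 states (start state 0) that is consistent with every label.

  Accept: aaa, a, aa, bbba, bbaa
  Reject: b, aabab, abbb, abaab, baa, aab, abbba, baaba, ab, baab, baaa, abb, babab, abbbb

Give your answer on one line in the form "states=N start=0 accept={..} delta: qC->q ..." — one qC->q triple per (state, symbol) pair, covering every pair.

Grow the machine one transition at a time. Run the examples from 0; the earliest place one falls off (shortest prefix, ties alphabetical) gets sent to the lowest-numbered state that keeps every Accept/Reject pair distinguishable — a pair clashes when both reach the same state with identical unread suffix — and to a fresh state only if none does.
a: 0a undefined. 0a->0: no, bbba/abbba meet in 0 with "bbba" left. Open state 1: 0a->1.
b: 0b undefined. 0b->0: no, aaa/baaa meet in 1 with "aa" left. 0b->1: no, aaa/baa meet in 1 with "aa" left. Open state 2: 0b->2.
aa: 1a undefined. 1a->0: ok.
ab: 1b undefined. 1b->0: no, aa/ab meet in 0. 1b->1: no, aaa/abbb meet in 1. 1b->2: no, bbba/abbba meet in 2 with "bba" left. Open state 3: 1b->3.
ba: 2a undefined. 2a->0: no, aaa/baa meet in 1. 2a->1: no, aaa/baaba meet in 1. 2a->2: ok.
bb: 2b undefined. 2b->0: no, aaa/baaba meet in 1. 2b->1: no, aaa/aabab meet in 1. 2b->2: no, bbba/b meet in 2. 2b->3: ok.
aba: 3a undefined. 3a->0: no, aa/baaba meet in 0. 3a->1: no, aaa/baaba meet in 1. 3a->2: no, bbaa/b meet in 2. 3a->3: no, bbaa/aabab meet in 3. Open state 4: 3a->4.
abb: 3b undefined. 3b->0: no, aa/abb meet in 0. 3b->1: no, aaa/abb meet in 1. 3b->2: no, bbba/b meet in 2. 3b->3: no, bbba/abbba meet in 4. 3b->4: ok.
abaa: 4a undefined. 4a->0: ok.
abbb: 4b undefined. 4b->0: no, aaa/abbba meet in 1. 4b->1: no, aaa/abbb meet in 1. 4b->2: ok.
All examples now run through 5 states with every (state, symbol) defined. Accept strings end in {0,1}, Reject strings end in {2,3,4}; accept={0,1}.

states=5 start=0 accept={0,1} delta: 0a->1 0b->2 1a->0 1b->3 2a->2 2b->3 3a->4 3b->4 4a->0 4b->2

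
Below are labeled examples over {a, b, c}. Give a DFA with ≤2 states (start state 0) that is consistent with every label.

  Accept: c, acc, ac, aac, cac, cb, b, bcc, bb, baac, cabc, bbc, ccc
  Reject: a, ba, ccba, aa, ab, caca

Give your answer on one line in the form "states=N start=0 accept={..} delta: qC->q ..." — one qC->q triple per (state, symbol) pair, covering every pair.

Grow the machine one transition at a time. Run the examples from 0; the earliest place one falls off (shortest prefix, ties alphabetical) gets sent to the lowest-numbered state that keeps every Accept/Reject pair distinguishable — a pair clashes when both reach the same state with identical unread suffix — and to a fresh state only if none does.
a: 0a undefined. 0a->0: no, b/ab meet in 0 with "b" left. Open state 1: 0a->1.
b: 0b undefined. 0b->0: ok.
c: 0c undefined. 0c->0: ok.
aa: 1a undefined. 1a->0: no, c/aa meet in 0. 1a->1: ok.
ab: 1b undefined. 1b->0: no, c/ab meet in 0. 1b->1: ok.
ac: 1c undefined. 1c->0: ok.
All examples now run through 2 states with every (state, symbol) defined. Accept strings end in {0}, Reject strings end in {1}; accept={0}.

states=2 start=0 accept={0} delta: 0a->1 0b->0 0c->0 1a->1 1b->1 1c->0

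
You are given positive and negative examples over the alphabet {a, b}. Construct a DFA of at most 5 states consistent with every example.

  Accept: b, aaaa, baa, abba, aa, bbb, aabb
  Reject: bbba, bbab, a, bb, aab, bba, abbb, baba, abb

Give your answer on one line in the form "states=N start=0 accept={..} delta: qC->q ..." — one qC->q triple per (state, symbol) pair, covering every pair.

Grow the machine one transition at a time. Run the examples from 0; the earliest place one falls off (shortest prefix, ties alphabetical) gets sent to the lowest-numbered state that keeps every Accept/Reject pair distinguishable — a pair clashes when both reach the same state with identical unread suffix — and to a fresh state only if none does.
a: 0a undefined. 0a->0: no, b/aab meet in 0 with "b" left. Open state 1: 0a->1.
b: 0b undefined. 0b->0: no, b/bb meet in 0. 0b->1: no, b/a meet in 1. Open state 2: 0b->2.
aa: 1a undefined. 1a->0: no, b/aab meet in 2. 1a->1: no, aaaa/a meet in 1. 1a->2: ok.
ab: 1b undefined. 1b->0: no, b/abb meet in 2. 1b->1: ok.
ba: 2a undefined. 2a->0: no, aaaa/a meet in 1. 2a->1: no, b/baba meet in 2. 2a->2: ok.
bb: 2b undefined. 2b->0: no, b/bbba meet in 2. 2b->1: no, b/bbba meet in 2. 2b->2: no, b/bbba meet in 2. Open state 3: 2b->3.
bba: 3a undefined. 3a->0: no, b/bbab meet in 2. 3a->1: ok.
bbb: 3b undefined. 3b->0: ok.
All examples now run through 4 states with every (state, symbol) defined. Accept strings end in {0,2}, Reject strings end in {1,3}; accept={0,2}.

states=4 start=0 accept={0,2} delta: 0a->1 0b->2 1a->2 1b->1 2a->2 2b->3 3a->1 3b->0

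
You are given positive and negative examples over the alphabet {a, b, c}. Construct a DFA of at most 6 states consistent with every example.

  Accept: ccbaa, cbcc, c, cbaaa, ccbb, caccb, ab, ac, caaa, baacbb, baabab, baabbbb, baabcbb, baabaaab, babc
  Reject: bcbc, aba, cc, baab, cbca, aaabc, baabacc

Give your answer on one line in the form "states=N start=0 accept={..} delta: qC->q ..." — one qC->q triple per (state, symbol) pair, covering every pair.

states=4 start=0 accept={1,3} delta: 0a->0 0b->1 0c->1 1a->2 1b->1 1c->0 2a->3 2b->0 2c->0 3a->1 3b->0 3c->0

Fold the examples into a partial DFA from state 0: repeatedly fix the first undefined (state, symbol) met by the shortest-then-alphabetical prefix, trying targets in increasing order and rejecting any under which an Accept and a Reject string meet in one state with the same remainder; add a state when all current targets are rejected. Accepting states are where Accept strings end.
a: 0a undefined. 0a->0: ok.
b: 0b undefined. 0b->0: no, c/aaabc meet in 0 with "c" left. Open state 1: 0b->1.
c: 0c undefined. 0c->0: no, c/cc meet in 0. 0c->1: ok.
ba: 1a undefined. 1a->0: no, c/baab meet in 1. 1a->1: no, c/aba meet in 1. Open state 2: 1a->2.
bc: 1c undefined. 1c->0: ok.
cb: 1b undefined. 1b->0: no, cbcc/bcbc meet in 0. 1b->1: ok.
baa: 2a undefined. 2a->0: no, ccbaa/bcbc meet in 0. 2a->1: no, ccbaa/baab meet in 1. 2a->2: no, ccbaa/aba meet in 2. Open state 3: 2a->3.
bab: 2b undefined. 2b->0: ok.
cac: 2c undefined. 2c->0: ok.
baab: 3b undefined. 3b->0: ok.
baac: 3c undefined. 3c->0: ok.
caaa: 3a undefined. 3a->0: no, cbaaa/bcbc meet in 0. 3a->1: ok.
All examples now run through 4 states with every (state, symbol) defined. Accept strings end in {1,3}, Reject strings end in {0,2}; accept={1,3}.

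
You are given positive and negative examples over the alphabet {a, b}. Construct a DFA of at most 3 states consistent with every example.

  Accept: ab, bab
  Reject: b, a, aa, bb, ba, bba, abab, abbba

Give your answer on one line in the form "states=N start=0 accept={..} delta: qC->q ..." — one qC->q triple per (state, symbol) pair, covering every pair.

states=3 start=0 accept={2} delta: 0a->1 0b->0 1a->0 1b->2 2a->0 2b->0

Grow the machine one transition at a time. Run the examples from 0; the earliest place one falls off (shortest prefix, ties alphabetical) gets sent to the lowest-numbered state that keeps every Accept/Reject pair distinguishable — a pair clashes when both reach the same state with identical unread suffix — and to a fresh state only if none does.
a: 0a undefined. 0a->0: no, ab/b meet in 0 with "b" left. Open state 1: 0a->1.
b: 0b undefined. 0b->0: ok.
aa: 1a undefined. 1a->0: ok.
ab: 1b undefined. 1b->0: no, ab/b meet in 0. 1b->1: no, ab/a meet in 1. Open state 2: 1b->2.
aba: 2a undefined. 2a->0: ok.
abb: 2b undefined. 2b->0: ok.
All examples now run through 3 states with every (state, symbol) defined. Accept strings end in {2}, Reject strings end in {0,1}; accept={2}.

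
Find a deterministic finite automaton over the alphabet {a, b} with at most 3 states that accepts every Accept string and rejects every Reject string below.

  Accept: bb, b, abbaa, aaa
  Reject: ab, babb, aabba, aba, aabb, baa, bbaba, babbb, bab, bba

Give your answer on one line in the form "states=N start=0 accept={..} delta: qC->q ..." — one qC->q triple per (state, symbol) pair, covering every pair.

Grow the machine one transition at a time. Run the examples from 0; the earliest place one falls off (shortest prefix, ties alphabetical) gets sent to the lowest-numbered state that keeps every Accept/Reject pair distinguishable — a pair clashes when both reach the same state with identical unread suffix — and to a fresh state only if none does.
a: 0a undefined. 0a->0: no, bb/aabb meet in 0 with "bb" left. Open state 1: 0a->1.
b: 0b undefined. 0b->0: ok.
aa: 1a undefined. 1a->0: no, bb/aabb meet in 0. 1a->1: no, aaa/baa meet in 1. Open state 2: 1a->2.
ab: 1b undefined. 1b->0: no, bb/ab meet in 0. 1b->1: ok.
aaa: 2a undefined. 2a->0: ok.
aab: 2b undefined. 2b->0: no, bb/aabb meet in 0. 2b->1: ok.
All examples now run through 3 states with every (state, symbol) defined. Accept strings end in {0}, Reject strings end in {1,2}; accept={0}.

states=3 start=0 accept={0} delta: 0a->1 0b->0 1a->2 1b->1 2a->0 2b->1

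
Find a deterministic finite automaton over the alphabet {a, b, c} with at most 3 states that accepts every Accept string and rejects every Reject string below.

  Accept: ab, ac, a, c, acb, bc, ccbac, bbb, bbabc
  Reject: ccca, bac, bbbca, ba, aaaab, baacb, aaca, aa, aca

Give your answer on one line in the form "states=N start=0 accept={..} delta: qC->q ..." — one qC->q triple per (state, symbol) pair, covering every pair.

Grow the machine one transition at a time. Run the examples from 0; the earliest place one falls off (shortest prefix, ties alphabetical) gets sent to the lowest-numbered state that keeps every Accept/Reject pair distinguishable — a pair clashes when both reach the same state with identical unread suffix — and to a fresh state only if none does.
a: 0a undefined. 0a->0: no, ab/aaaab meet in 0 with "b" left. Open state 1: 0a->1.
b: 0b undefined. 0b->0: no, ac/bac meet in 1 with "c" left. 0b->1: ok.
c: 0c undefined. 0c->0: no, a/ccca meet in 1. 0c->1: ok.
aa: 1a undefined. 1a->0: no, a/bac meet in 1. 1a->1: no, ab/aaaab meet in 1 with "b" left. Open state 2: 1a->2.
ab: 1b undefined. 1b->0: ok.
ac: 1c undefined. 1c->0: no, a/bbbca meet in 1. 1c->1: ok.
aaa: 2a undefined. 2a->0: no, ab/aaaab meet in 0. 2a->1: no, ab/baacb meet in 0. 2a->2: ok.
aac: 2c undefined. 2c->0: no, ab/bac meet in 0. 2c->1: no, ab/baacb meet in 0. 2c->2: ok.
aaaab: 2b undefined. 2b->0: no, ab/aaaab meet in 0. 2b->1: no, ac/aaaab meet in 1. 2b->2: ok.
All examples now run through 3 states with every (state, symbol) defined. Accept strings end in {0,1}, Reject strings end in {2}; accept={0,1}.

states=3 start=0 accept={0,1} delta: 0a->1 0b->1 0c->1 1a->2 1b->0 1c->1 2a->2 2b->2 2c->2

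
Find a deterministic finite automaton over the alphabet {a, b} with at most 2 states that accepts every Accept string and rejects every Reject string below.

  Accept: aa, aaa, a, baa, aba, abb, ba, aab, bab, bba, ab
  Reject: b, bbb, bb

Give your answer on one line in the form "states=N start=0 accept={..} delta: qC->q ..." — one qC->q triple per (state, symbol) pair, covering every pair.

State merging on the prefix tree: take the shortest (then alphabetical) example prefix whose next move is undefined and point that move at state 0, else 1, else 2, ...; a target is out if some Accept/Reject pair would then sit in one state with the same input left (inseparable). If every existing state is out, open a new one.
a: 0a undefined. 0a->0: no, abb/bb meet in 0 with "bb" left. Open state 1: 0a->1.
b: 0b undefined. 0b->0: ok.
aa: 1a undefined. 1a->0: no, aa/b meet in 0. 1a->1: ok.
ab: 1b undefined. 1b->0: no, abb/b meet in 0. 1b->1: ok.
All examples now run through 2 states with every (state, symbol) defined. Accept strings end in {1}, Reject strings end in {0}; accept={1}.

states=2 start=0 accept={1} delta: 0a->1 0b->0 1a->1 1b->1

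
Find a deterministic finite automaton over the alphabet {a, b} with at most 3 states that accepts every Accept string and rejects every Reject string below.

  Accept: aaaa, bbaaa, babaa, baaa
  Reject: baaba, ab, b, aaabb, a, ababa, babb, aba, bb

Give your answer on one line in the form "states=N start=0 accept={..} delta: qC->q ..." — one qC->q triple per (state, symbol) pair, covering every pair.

states=3 start=0 accept={2} delta: 0a->1 0b->0 1a->2 1b->0 2a->2 2b->0

State merging on the prefix tree: take the shortest (then alphabetical) example prefix whose next move is undefined and point that move at state 0, else 1, else 2, ...; a target is out if some Accept/Reject pair would then sit in one state with the same input left (inseparable). If every existing state is out, open a new one.
a: 0a undefined. 0a->0: no, aaaa/a meet in 0. Open state 1: 0a->1.
b: 0b undefined. 0b->0: ok.
aa: 1a undefined. 1a->0: no, aaaa/b meet in 0. 1a->1: no, aaaa/a meet in 1. Open state 2: 1a->2.
ab: 1b undefined. 1b->0: ok.
aaa: 2a undefined. 2a->0: no, aaaa/a meet in 1. 2a->1: no, bbaaa/a meet in 1. 2a->2: ok.
aaab: 2b undefined. 2b->0: ok.
All examples now run through 3 states with every (state, symbol) defined. Accept strings end in {2}, Reject strings end in {0,1}; accept={2}.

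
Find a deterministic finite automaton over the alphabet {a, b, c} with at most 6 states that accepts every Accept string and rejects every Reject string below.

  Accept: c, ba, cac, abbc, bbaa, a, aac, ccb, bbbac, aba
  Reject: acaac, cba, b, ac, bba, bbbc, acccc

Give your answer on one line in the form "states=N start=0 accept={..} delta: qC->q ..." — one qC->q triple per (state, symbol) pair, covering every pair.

Fold the examples into a partial DFA from state 0: repeatedly fix the first undefined (state, symbol) met by the shortest-then-alphabetical prefix, trying targets in increasing order and rejecting any under which an Accept and a Reject string meet in one state with the same remainder; add a state when all current targets are rejected. Accepting states are where Accept strings end.
a: 0a undefined. 0a->0: no, c/ac meet in 0 with "c" left. Open state 1: 0a->1.
b: 0b undefined. 0b->0: no, c/bbbc meet in 0 with "c" left. 0b->1: no, abbc/bbbc meet in 1 with "bbc" left. Open state 2: 0b->2.
c: 0c undefined. 0c->0: no, ba/cba meet in 2 with "a" left. 0c->1: no, aba/cba meet in 1 with "ba" left. 0c->2: no, c/b meet in 2. Open state 3: 0c->3.
aa: 1a undefined. 1a->0: ok.
ab: 1b undefined. 1b->0: ok.
ac: 1c undefined. 1c->0: no, c/acaac meet in 3. 1c->1: no, a/acaac meet in 1. 1c->2: ok.
ba: 2a undefined. 2a->0: ok.
bb: 2b undefined. 2b->0: no, abbc/bbbc meet in 2 with "c" left. 2b->1: no, c/bbbc meet in 3. 2b->2: no, ba/bba meet in 0. 2b->3: ok.
ca: 3a undefined. 3a->0: no, ba/bba meet in 0. 3a->1: no, cac/acaac meet in 2. 3a->2: ok.
cb: 3b undefined. 3b->0: no, c/bbbc meet in 3. 3b->1: no, ba/cba meet in 0. 3b->2: no, ba/cba meet in 0. 3b->3: ok.
cc: 3c undefined. 3c->0: no, ba/bbbc meet in 0. 3c->1: no, a/bbbc meet in 1. 3c->2: ok.
acc: 2c undefined. 2c->0: ok.
All examples now run through 4 states with every (state, symbol) defined. Accept strings end in {0,1,3}, Reject strings end in {2}; accept={0,1,3}.

states=4 start=0 accept={0,1,3} delta: 0a->1 0b->2 0c->3 1a->0 1b->0 1c->2 2a->0 2b->3 2c->0 3a->2 3b->3 3c->2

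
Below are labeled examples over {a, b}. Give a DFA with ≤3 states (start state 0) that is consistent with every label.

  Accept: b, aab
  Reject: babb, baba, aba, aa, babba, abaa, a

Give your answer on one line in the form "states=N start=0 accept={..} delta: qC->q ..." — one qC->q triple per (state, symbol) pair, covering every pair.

states=2 start=0 accept={1} delta: 0a->0 0b->1 1a->0 1b->0

Fold the examples into a partial DFA from state 0: repeatedly fix the first undefined (state, symbol) met by the shortest-then-alphabetical prefix, trying targets in increasing order and rejecting any under which an Accept and a Reject string meet in one state with the same remainder; add a state when all current targets are rejected. Accepting states are where Accept strings end.
a: 0a undefined. 0a->0: ok.
b: 0b undefined. 0b->0: no, b/babb meet in 0. Open state 1: 0b->1.
ba: 1a undefined. 1a->0: ok.
babb: 1b undefined. 1b->0: ok.
All examples now run through 2 states with every (state, symbol) defined. Accept strings end in {1}, Reject strings end in {0}; accept={1}.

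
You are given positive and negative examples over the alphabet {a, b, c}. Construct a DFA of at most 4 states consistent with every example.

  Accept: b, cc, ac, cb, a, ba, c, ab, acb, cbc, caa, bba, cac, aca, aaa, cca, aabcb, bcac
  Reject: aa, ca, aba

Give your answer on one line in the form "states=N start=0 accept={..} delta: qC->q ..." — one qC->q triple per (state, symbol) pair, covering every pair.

states=3 start=0 accept={0,1} delta: 0a->1 0b->0 0c->1 1a->2 1b->1 1c->0 2a->0 2b->0 2c->0

State merging on the prefix tree: take the shortest (then alphabetical) example prefix whose next move is undefined and point that move at state 0, else 1, else 2, ...; a target is out if some Accept/Reject pair would then sit in one state with the same input left (inseparable). If every existing state is out, open a new one.
a: 0a undefined. 0a->0: no, a/aa meet in 0. Open state 1: 0a->1.
b: 0b undefined. 0b->0: ok.
c: 0c undefined. 0c->0: no, a/ca meet in 1. 0c->1: ok.
aa: 1a undefined. 1a->0: no, b/aa meet in 0. 1a->1: no, a/aa meet in 1. Open state 2: 1a->2.
ab: 1b undefined. 1b->0: no, a/aba meet in 1. 1b->1: ok.
ac: 1c undefined. 1c->0: ok.
aaa: 2a undefined. 2a->0: ok.
aab: 2b undefined. 2b->0: ok.
cac: 2c undefined. 2c->0: ok.
All examples now run through 3 states with every (state, symbol) defined. Accept strings end in {0,1}, Reject strings end in {2}; accept={0,1}.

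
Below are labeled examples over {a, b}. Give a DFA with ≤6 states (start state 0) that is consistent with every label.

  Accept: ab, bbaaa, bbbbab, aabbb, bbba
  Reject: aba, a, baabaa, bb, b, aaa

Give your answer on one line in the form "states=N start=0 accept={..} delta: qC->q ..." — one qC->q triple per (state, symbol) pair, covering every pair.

State merging on the prefix tree: take the shortest (then alphabetical) example prefix whose next move is undefined and point that move at state 0, else 1, else 2, ...; a target is out if some Accept/Reject pair would then sit in one state with the same input left (inseparable). If every existing state is out, open a new one.
a: 0a undefined. 0a->0: no, ab/b meet in 0 with "b" left. Open state 1: 0a->1.
b: 0b undefined. 0b->0: no, bbaaa/aaa meet in 1 with "aa" left. 0b->1: no, ab/bb meet in 1 with "b" left. Open state 2: 0b->2.
aa: 1a undefined. 1a->0: ok.
ab: 1b undefined. 1b->0: ok.
ba: 2a undefined. 2a->0: no, ab/baabaa meet in 0. 2a->1: no, ab/baabaa meet in 0. 2a->2: ok.
bb: 2b undefined. 2b->0: no, ab/baabaa meet in 0. 2b->1: no, bbbbab/aba meet in 1. 2b->2: no, bbaaa/baabaa meet in 2. Open state 3: 2b->3.
bba: 3a undefined. 3a->0: ok.
bbb: 3b undefined. 3b->0: no, bbbbab/bb meet in 3. 3b->1: no, aabbb/aba meet in 1. 3b->2: no, bbbbab/b meet in 2. 3b->3: no, bbbbab/b meet in 2. Open state 4: 3b->4.
bbba: 4a undefined. 4a->0: ok.
bbbb: 4b undefined. 4b->0: ok.
All examples now run through 5 states with every (state, symbol) defined. Accept strings end in {0,4}, Reject strings end in {1,2,3}; accept={0,4}.

states=5 start=0 accept={0,4} delta: 0a->1 0b->2 1a->0 1b->0 2a->2 2b->3 3a->0 3b->4 4a->0 4b->0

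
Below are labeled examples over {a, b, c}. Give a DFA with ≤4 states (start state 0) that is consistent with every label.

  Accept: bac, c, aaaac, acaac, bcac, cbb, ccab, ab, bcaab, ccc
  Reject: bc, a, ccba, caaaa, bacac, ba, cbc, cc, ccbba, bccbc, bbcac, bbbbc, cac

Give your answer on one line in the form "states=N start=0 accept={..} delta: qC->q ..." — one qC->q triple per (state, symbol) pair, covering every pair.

states=4 start=0 accept={1,2} delta: 0a->0 0b->1 0c->2 1a->0 1b->2 1c->0 2a->1 2b->1 2c->3 3a->1 3b->0 3c->1

Grow the machine one transition at a time. Run the examples from 0; the earliest place one falls off (shortest prefix, ties alphabetical) gets sent to the lowest-numbered state that keeps every Accept/Reject pair distinguishable — a pair clashes when both reach the same state with identical unread suffix — and to a fresh state only if none does.
a: 0a undefined. 0a->0: ok.
b: 0b undefined. 0b->0: no, bac/bc meet in 0 with "c" left. Open state 1: 0b->1.
c: 0c undefined. 0c->0: no, c/a meet in 0. 0c->1: no, bac/cac meet in 1 with "ac" left. Open state 2: 0c->2.
ba: 1a undefined. 1a->0: ok.
bb: 1b undefined. 1b->0: no, bac/bbbbc meet in 2. 1b->1: no, bcac/bbcac meet in 1 with "cac" left. 1b->2: ok.
bc: 1c undefined. 1c->0: ok.
ca: 2a undefined. 2a->0: no, bac/bacac meet in 2. 2a->1: ok.
cb: 2b undefined. 2b->0: no, bac/cbc meet in 2. 2b->1: ok.
cc: 2c undefined. 2c->0: no, bac/bbcac meet in 2. 2c->1: no, bac/bbcac meet in 2. 2c->2: no, bac/cc meet in 2. Open state 3: 2c->3.
cca: 3a undefined. 3a->0: no, bac/bbcac meet in 2. 3a->1: ok.
ccb: 3b undefined. 3b->0: ok.
ccc: 3c undefined. 3c->0: no, ccc/bc meet in 0. 3c->1: ok.
All examples now run through 4 states with every (state, symbol) defined. Accept strings end in {1,2}, Reject strings end in {0,3}; accept={1,2}.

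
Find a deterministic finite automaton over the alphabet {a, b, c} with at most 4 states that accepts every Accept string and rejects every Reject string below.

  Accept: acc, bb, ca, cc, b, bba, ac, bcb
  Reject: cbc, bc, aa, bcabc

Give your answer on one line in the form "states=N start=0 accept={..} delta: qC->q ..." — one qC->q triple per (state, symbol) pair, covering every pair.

Grow the machine one transition at a time. Run the examples from 0; the earliest place one falls off (shortest prefix, ties alphabetical) gets sent to the lowest-numbered state that keeps every Accept/Reject pair distinguishable — a pair clashes when both reach the same state with identical unread suffix — and to a fresh state only if none does.
a: 0a undefined. 0a->0: ok.
b: 0b undefined. 0b->0: no, bb/aa meet in 0. Open state 1: 0b->1.
c: 0c undefined. 0c->0: no, acc/aa meet in 0. 0c->1: no, acc/bc meet in 1 with "c" left. Open state 2: 0c->2.
bb: 1b undefined. 1b->0: no, bb/aa meet in 0. 1b->1: ok.
bc: 1c undefined. 1c->0: ok.
ca: 2a undefined. 2a->0: no, ca/bc meet in 0. 2a->1: ok.
cb: 2b undefined. 2b->0: no, ac/cbc meet in 2. 2b->1: ok.
cc: 2c undefined. 2c->0: no, acc/cbc meet in 0. 2c->1: ok.
bba: 1a undefined. 1a->0: no, bba/cbc meet in 0. 1a->1: ok.
All examples now run through 3 states with every (state, symbol) defined. Accept strings end in {1,2}, Reject strings end in {0}; accept={1,2}.

states=3 start=0 accept={1,2} delta: 0a->0 0b->1 0c->2 1a->1 1b->1 1c->0 2a->1 2b->1 2c->1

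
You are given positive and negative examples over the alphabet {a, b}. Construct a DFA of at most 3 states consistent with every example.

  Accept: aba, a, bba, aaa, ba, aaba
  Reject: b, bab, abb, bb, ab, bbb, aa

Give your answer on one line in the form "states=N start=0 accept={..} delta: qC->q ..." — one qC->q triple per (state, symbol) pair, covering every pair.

states=2 start=0 accept={1} delta: 0a->1 0b->0 1a->0 1b->0

Fold the examples into a partial DFA from state 0: repeatedly fix the first undefined (state, symbol) met by the shortest-then-alphabetical prefix, trying targets in increasing order and rejecting any under which an Accept and a Reject string meet in one state with the same remainder; add a state when all current targets are rejected. Accepting states are where Accept strings end.
a: 0a undefined. 0a->0: no, a/aa meet in 0. Open state 1: 0a->1.
b: 0b undefined. 0b->0: ok.
aa: 1a undefined. 1a->0: ok.
ab: 1b undefined. 1b->0: ok.
All examples now run through 2 states with every (state, symbol) defined. Accept strings end in {1}, Reject strings end in {0}; accept={1}.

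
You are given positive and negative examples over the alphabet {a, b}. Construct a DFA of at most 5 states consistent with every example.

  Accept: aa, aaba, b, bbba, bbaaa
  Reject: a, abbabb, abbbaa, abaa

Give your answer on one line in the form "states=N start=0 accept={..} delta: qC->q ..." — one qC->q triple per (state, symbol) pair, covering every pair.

states=3 start=0 accept={0,2} delta: 0a->1 0b->2 1a->0 1b->1 2a->0 2b->1

State merging on the prefix tree: take the shortest (then alphabetical) example prefix whose next move is undefined and point that move at state 0, else 1, else 2, ...; a target is out if some Accept/Reject pair would then sit in one state with the same input left (inseparable). If every existing state is out, open a new one.
a: 0a undefined. 0a->0: no, aa/a meet in 0. Open state 1: 0a->1.
b: 0b undefined. 0b->0: no, bbba/a meet in 1. 0b->1: no, b/a meet in 1. Open state 2: 0b->2.
aa: 1a undefined. 1a->0: ok.
ab: 1b undefined. 1b->0: no, aa/abaa meet in 0. 1b->1: ok.
bb: 2b undefined. 2b->0: no, aa/abbabb meet in 0. 2b->1: ok.
aaba: 2a undefined. 2a->0: ok.
All examples now run through 3 states with every (state, symbol) defined. Accept strings end in {0,2}, Reject strings end in {1}; accept={0,2}.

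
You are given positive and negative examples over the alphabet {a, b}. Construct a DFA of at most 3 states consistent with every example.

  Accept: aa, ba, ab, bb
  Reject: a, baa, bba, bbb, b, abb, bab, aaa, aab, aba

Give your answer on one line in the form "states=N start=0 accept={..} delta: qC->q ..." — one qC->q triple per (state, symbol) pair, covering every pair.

Fold the examples into a partial DFA from state 0: repeatedly fix the first undefined (state, symbol) met by the shortest-then-alphabetical prefix, trying targets in increasing order and rejecting any under which an Accept and a Reject string meet in one state with the same remainder; add a state when all current targets are rejected. Accepting states are where Accept strings end.
a: 0a undefined. 0a->0: no, aa/a meet in 0. Open state 1: 0a->1.
b: 0b undefined. 0b->0: no, aa/baa meet in 1 with "a" left. 0b->1: ok.
aa: 1a undefined. 1a->0: ok.
ab: 1b undefined. 1b->0: ok.
All examples now run through 2 states with every (state, symbol) defined. Accept strings end in {0}, Reject strings end in {1}; accept={0}.

states=2 start=0 accept={0} delta: 0a->1 0b->1 1a->0 1b->0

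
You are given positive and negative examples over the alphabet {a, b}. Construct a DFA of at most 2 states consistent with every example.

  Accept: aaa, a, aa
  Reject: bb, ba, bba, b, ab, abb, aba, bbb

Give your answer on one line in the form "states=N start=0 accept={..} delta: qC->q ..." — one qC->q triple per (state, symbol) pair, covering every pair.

Grow the machine one transition at a time. Run the examples from 0; the earliest place one falls off (shortest prefix, ties alphabetical) gets sent to the lowest-numbered state that keeps every Accept/Reject pair distinguishable — a pair clashes when both reach the same state with identical unread suffix — and to a fresh state only if none does.
a: 0a undefined. 0a->0: ok.
b: 0b undefined. 0b->0: no, aaa/bb meet in 0. Open state 1: 0b->1.
ba: 1a undefined. 1a->0: no, aaa/ba meet in 0. 1a->1: ok.
bb: 1b undefined. 1b->0: no, aaa/bb meet in 0. 1b->1: ok.
All examples now run through 2 states with every (state, symbol) defined. Accept strings end in {0}, Reject strings end in {1}; accept={0}.

states=2 start=0 accept={0} delta: 0a->0 0b->1 1a->1 1b->1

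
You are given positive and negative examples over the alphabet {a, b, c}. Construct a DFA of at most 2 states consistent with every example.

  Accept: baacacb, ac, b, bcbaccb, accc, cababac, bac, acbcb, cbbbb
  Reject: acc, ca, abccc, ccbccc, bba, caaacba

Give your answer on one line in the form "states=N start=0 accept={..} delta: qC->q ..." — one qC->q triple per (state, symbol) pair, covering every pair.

states=2 start=0 accept={1} delta: 0a->0 0b->1 0c->1 1a->0 1b->1 1c->0

Grow the machine one transition at a time. Run the examples from 0; the earliest place one falls off (shortest prefix, ties alphabetical) gets sent to the lowest-numbered state that keeps every Accept/Reject pair distinguishable — a pair clashes when both reach the same state with identical unread suffix — and to a fresh state only if none does.
a: 0a undefined. 0a->0: ok.
b: 0b undefined. 0b->0: no, b/bba meet in 0. Open state 1: 0b->1.
c: 0c undefined. 0c->0: no, ac/acc meet in 0. 0c->1: ok.
ba: 1a undefined. 1a->0: ok.
bb: 1b undefined. 1b->0: no, baacacb/ca meet in 0. 1b->1: ok.
bc: 1c undefined. 1c->0: ok.
All examples now run through 2 states with every (state, symbol) defined. Accept strings end in {1}, Reject strings end in {0}; accept={1}.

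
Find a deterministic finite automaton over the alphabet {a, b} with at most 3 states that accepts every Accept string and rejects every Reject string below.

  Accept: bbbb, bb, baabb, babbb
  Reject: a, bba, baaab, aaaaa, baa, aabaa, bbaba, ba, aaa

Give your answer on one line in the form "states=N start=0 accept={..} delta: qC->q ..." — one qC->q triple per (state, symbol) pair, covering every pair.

states=3 start=0 accept={2} delta: 0a->0 0b->1 1a->0 1b->2 2a->0 2b->2

Grow the machine one transition at a time. Run the examples from 0; the earliest place one falls off (shortest prefix, ties alphabetical) gets sent to the lowest-numbered state that keeps every Accept/Reject pair distinguishable — a pair clashes when both reach the same state with identical unread suffix — and to a fresh state only if none does.
a: 0a undefined. 0a->0: ok.
b: 0b undefined. 0b->0: no, bbbb/a meet in 0. Open state 1: 0b->1.
ba: 1a undefined. 1a->0: ok.
bb: 1b undefined. 1b->0: no, bbbb/a meet in 0. 1b->1: no, bbbb/baaab meet in 1. Open state 2: 1b->2.
bba: 2a undefined. 2a->0: ok.
bbb: 2b undefined. 2b->0: no, bbbb/baaab meet in 1. 2b->1: no, babbb/baaab meet in 1. 2b->2: ok.
All examples now run through 3 states with every (state, symbol) defined. Accept strings end in {2}, Reject strings end in {0,1}; accept={2}.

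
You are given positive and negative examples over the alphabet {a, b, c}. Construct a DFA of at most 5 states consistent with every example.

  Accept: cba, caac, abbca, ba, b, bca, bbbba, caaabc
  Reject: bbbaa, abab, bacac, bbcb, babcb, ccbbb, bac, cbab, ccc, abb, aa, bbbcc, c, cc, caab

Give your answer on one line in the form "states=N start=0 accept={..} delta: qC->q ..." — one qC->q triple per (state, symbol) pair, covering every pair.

Grow the machine one transition at a time. Run the examples from 0; the earliest place one falls off (shortest prefix, ties alphabetical) gets sent to the lowest-numbered state that keeps every Accept/Reject pair distinguishable — a pair clashes when both reach the same state with identical unread suffix — and to a fresh state only if none does.
a: 0a undefined. 0a->0: ok.
b: 0b undefined. 0b->0: no, ba/bbbaa meet in 0. Open state 1: 0b->1.
c: 0c undefined. 0c->0: no, caac/ccc meet in 0. 0c->1: no, b/c meet in 1. Open state 2: 0c->2.
ba: 1a undefined. 1a->0: no, ba/aa meet in 0. 1a->1: ok.
bb: 1b undefined. 1b->0: no, ba/bbbaa meet in 1. 1b->1: no, ba/bbbaa meet in 1. 1b->2: ok.
bc: 1c undefined. 1c->0: no, bca/bac meet in 0. 1c->1: no, ba/bacac meet in 1. 1c->2: ok.
ca: 2a undefined. 2a->0: no, caac/abab meet in 2. 2a->1: no, caac/abab meet in 2. 2a->2: no, caac/bacac meet in 2 with "c" left. Open state 3: 2a->3.
cb: 2b undefined. 2b->0: no, cba/bbbaa meet in 0. 2b->1: no, cba/bbbaa meet in 1. 2b->2: ok.
cc: 2c undefined. 2c->0: no, abbca/aa meet in 0. 2c->1: no, abbca/cc meet in 1. 2c->2: ok.
caa: 3a undefined. 3a->0: no, caac/abab meet in 2. 3a->1: no, caac/abab meet in 2. 3a->2: no, caac/bbbaa meet in 2. 3a->3: no, cba/bbbaa meet in 3. Open state 4: 3a->4.
caaa: 4a undefined. 4a->0: no, caaabc/abab meet in 2. 4a->1: no, caaabc/abab meet in 2. 4a->2: no, caaabc/abab meet in 2. 4a->3: ok.
caab: 4b undefined. 4b->0: ok.
caac: 4c undefined. 4c->0: no, caac/aa meet in 0. 4c->1: ok.
cbab: 3b undefined. 3b->0: no, caaabc/abab meet in 2. 3b->1: no, caac/cbab meet in 1. 3b->2: no, caaabc/abab meet in 2. 3b->3: no, cba/cbab meet in 3. 3b->4: ok.
bacac: 3c undefined. 3c->0: ok.
All examples now run through 5 states with every (state, symbol) defined. Accept strings end in {1,3}, Reject strings end in {0,2,4}; accept={1,3}.

states=5 start=0 accept={1,3} delta: 0a->0 0b->1 0c->2 1a->1 1b->2 1c->2 2a->3 2b->2 2c->2 3a->4 3b->4 3c->0 4a->3 4b->0 4c->1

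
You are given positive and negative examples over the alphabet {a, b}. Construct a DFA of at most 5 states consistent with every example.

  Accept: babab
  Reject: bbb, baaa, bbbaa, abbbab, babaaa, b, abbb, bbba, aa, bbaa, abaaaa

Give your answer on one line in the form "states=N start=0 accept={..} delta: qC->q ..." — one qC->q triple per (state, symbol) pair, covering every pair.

states=3 start=0 accept={2} delta: 0a->0 0b->1 1a->1 1b->2 2a->1 2b->0

Grow the machine one transition at a time. Run the examples from 0; the earliest place one falls off (shortest prefix, ties alphabetical) gets sent to the lowest-numbered state that keeps every Accept/Reject pair distinguishable — a pair clashes when both reach the same state with identical unread suffix — and to a fresh state only if none does.
a: 0a undefined. 0a->0: ok.
b: 0b undefined. 0b->0: no, babab/bbb meet in 0. Open state 1: 0b->1.
ba: 1a undefined. 1a->0: no, babab/b meet in 1. 1a->1: ok.
bb: 1b undefined. 1b->0: no, babab/bbb meet in 1. 1b->1: no, babab/bbb meet in 1. Open state 2: 1b->2.
bba: 2a undefined. 2a->0: no, babab/baaa meet in 1. 2a->1: ok.
bbb: 2b undefined. 2b->0: ok.
All examples now run through 3 states with every (state, symbol) defined. Accept strings end in {2}, Reject strings end in {0,1}; accept={2}.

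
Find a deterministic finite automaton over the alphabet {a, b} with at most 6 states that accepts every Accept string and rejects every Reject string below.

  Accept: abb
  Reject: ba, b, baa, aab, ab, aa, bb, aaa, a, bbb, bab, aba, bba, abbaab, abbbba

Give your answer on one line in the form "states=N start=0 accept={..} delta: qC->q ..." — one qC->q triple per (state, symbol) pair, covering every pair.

Grow the machine one transition at a time. Run the examples from 0; the earliest place one falls off (shortest prefix, ties alphabetical) gets sent to the lowest-numbered state that keeps every Accept/Reject pair distinguishable — a pair clashes when both reach the same state with identical unread suffix — and to a fresh state only if none does.
a: 0a undefined. 0a->0: no, abb/bb meet in 0 with "bb" left. Open state 1: 0a->1.
b: 0b undefined. 0b->0: ok.
aa: 1a undefined. 1a->0: ok.
ab: 1b undefined. 1b->0: no, abb/b meet in 0. 1b->1: no, abb/ba meet in 1. Open state 2: 1b->2.
aba: 2a undefined. 2a->0: ok.
abb: 2b undefined. 2b->0: no, abb/b meet in 0. 2b->1: no, abb/ba meet in 1. 2b->2: no, abb/ab meet in 2. Open state 3: 2b->3.
abba: 3a undefined. 3a->0: ok.
abbb: 3b undefined. 3b->0: ok.
All examples now run through 4 states with every (state, symbol) defined. Accept strings end in {3}, Reject strings end in {0,1,2}; accept={3}.

states=4 start=0 accept={3} delta: 0a->1 0b->0 1a->0 1b->2 2a->0 2b->3 3a->0 3b->0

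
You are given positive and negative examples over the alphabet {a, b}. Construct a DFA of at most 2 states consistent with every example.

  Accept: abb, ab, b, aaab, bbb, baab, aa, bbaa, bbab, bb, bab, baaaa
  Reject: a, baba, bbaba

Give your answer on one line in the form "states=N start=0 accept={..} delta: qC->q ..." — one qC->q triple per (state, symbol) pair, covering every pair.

states=2 start=0 accept={0} delta: 0a->1 0b->0 1a->0 1b->0

Grow the machine one transition at a time. Run the examples from 0; the earliest place one falls off (shortest prefix, ties alphabetical) gets sent to the lowest-numbered state that keeps every Accept/Reject pair distinguishable — a pair clashes when both reach the same state with identical unread suffix — and to a fresh state only if none does.
a: 0a undefined. 0a->0: no, aa/a meet in 0. Open state 1: 0a->1.
b: 0b undefined. 0b->0: ok.
aa: 1a undefined. 1a->0: ok.
ab: 1b undefined. 1b->0: ok.
All examples now run through 2 states with every (state, symbol) defined. Accept strings end in {0}, Reject strings end in {1}; accept={0}.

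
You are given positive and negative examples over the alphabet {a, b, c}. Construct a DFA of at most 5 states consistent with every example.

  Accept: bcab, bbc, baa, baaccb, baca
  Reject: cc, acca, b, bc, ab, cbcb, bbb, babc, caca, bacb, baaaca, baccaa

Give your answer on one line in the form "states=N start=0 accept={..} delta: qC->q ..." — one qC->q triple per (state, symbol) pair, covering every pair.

Grow the machine one transition at a time. Run the examples from 0; the earliest place one falls off (shortest prefix, ties alphabetical) gets sent to the lowest-numbered state that keeps every Accept/Reject pair distinguishable — a pair clashes when both reach the same state with identical unread suffix — and to a fresh state only if none does.
a: 0a undefined. 0a->0: ok.
b: 0b undefined. 0b->0: no, bbc/bc meet in 0 with "c" left. Open state 1: 0b->1.
c: 0c undefined. 0c->0: ok.
ba: 1a undefined. 1a->0: no, baa/cc meet in 0. 1a->1: no, bbc/babc meet in 1 with "bc" left. Open state 2: 1a->2.
bb: 1b undefined. 1b->0: no, bbc/cc meet in 0. 1b->1: no, bbc/bc meet in 1 with "c" left. 1b->2: ok.
bc: 1c undefined. 1c->0: no, bcab/b meet in 1. 1c->1: no, bcab/bbb meet in 2 with "b" left. 1c->2: ok.
baa: 2a undefined. 2a->0: no, bcab/b meet in 1. 2a->1: no, bcab/bc meet in 2. 2a->2: no, bcab/cbcb meet in 2 with "b" left. Open state 3: 2a->3.
bab: 2b undefined. 2b->0: ok.
bac: 2c undefined. 2c->0: no, bbc/cc meet in 0. 2c->1: no, bbc/b meet in 1. 2c->2: no, bbc/bc meet in 2. 2c->3: no, bcab/bacb meet in 3 with "b" left. Open state 4: 2c->4.
baaa: 3a undefined. 3a->0: ok.
baac: 3c undefined. 3c->0: no, baaccb/b meet in 1. 3c->1: no, baaccb/cc meet in 0. 3c->2: no, baaccb/bacb meet in 4 with "b" left. 3c->3: ok.
baca: 4a undefined. 4a->0: no, baca/cc meet in 0. 4a->1: no, baca/b meet in 1. 4a->2: no, baca/bc meet in 2. 4a->3: ok.
bacb: 4b undefined. 4b->0: ok.
bacc: 4c undefined. 4c->0: ok.
bcab: 3b undefined. 3b->0: no, bcab/cc meet in 0. 3b->1: no, bcab/b meet in 1. 3b->2: no, bcab/bc meet in 2. 3b->3: ok.
All examples now run through 5 states with every (state, symbol) defined. Accept strings end in {3,4}, Reject strings end in {0,1,2}; accept={3,4}.

states=5 start=0 accept={3,4} delta: 0a->0 0b->1 0c->0 1a->2 1b->2 1c->2 2a->3 2b->0 2c->4 3a->0 3b->3 3c->3 4a->3 4b->0 4c->0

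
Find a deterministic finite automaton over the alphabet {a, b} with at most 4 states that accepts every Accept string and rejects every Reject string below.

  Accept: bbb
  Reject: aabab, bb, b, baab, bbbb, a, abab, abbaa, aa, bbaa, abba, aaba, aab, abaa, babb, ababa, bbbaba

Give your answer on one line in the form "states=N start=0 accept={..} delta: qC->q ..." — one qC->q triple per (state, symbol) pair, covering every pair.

states=4 start=0 accept={3} delta: 0a->0 0b->1 1a->0 1b->2 2a->0 2b->3 3a->0 3b->0

State merging on the prefix tree: take the shortest (then alphabetical) example prefix whose next move is undefined and point that move at state 0, else 1, else 2, ...; a target is out if some Accept/Reject pair would then sit in one state with the same input left (inseparable). If every existing state is out, open a new one.
a: 0a undefined. 0a->0: ok.
b: 0b undefined. 0b->0: no, bbb/aabab meet in 0. Open state 1: 0b->1.
ba: 1a undefined. 1a->0: ok.
bb: 1b undefined. 1b->0: no, bbb/aabab meet in 1. 1b->1: no, bbb/aabab meet in 1. Open state 2: 1b->2.
bba: 2a undefined. 2a->0: ok.
bbb: 2b undefined. 2b->0: no, bbb/a meet in 0. 2b->1: no, bbb/aabab meet in 1. 2b->2: no, bbb/bb meet in 2. Open state 3: 2b->3.
bbba: 3a undefined. 3a->0: ok.
bbbb: 3b undefined. 3b->0: ok.
All examples now run through 4 states with every (state, symbol) defined. Accept strings end in {3}, Reject strings end in {0,1,2}; accept={3}.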